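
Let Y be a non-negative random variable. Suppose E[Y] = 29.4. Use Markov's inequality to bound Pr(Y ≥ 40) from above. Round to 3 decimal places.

Markov's inequality: for a non-negative random variable, Pr(Y ≥ a) ≤ E[Y]/a.
Here E[Y] = 29.4 and a = 40, so the bound is 29.4/40 = 0.7350.

0.735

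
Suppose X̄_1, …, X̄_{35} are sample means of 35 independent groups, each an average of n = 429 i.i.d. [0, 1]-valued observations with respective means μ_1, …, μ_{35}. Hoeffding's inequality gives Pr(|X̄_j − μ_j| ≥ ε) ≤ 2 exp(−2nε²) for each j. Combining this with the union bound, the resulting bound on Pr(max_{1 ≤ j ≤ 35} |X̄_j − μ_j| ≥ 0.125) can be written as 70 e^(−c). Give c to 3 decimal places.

13.406

Union bound over the 35 events: Pr(max_{1 ≤ j ≤ 35} |X̄_j − μ_j| ≥ 0.125) ≤ 35·2·exp(−2nε²) = 70 exp(−2·429·0.125²).
So c = 2·429·0.125² = 13.4062.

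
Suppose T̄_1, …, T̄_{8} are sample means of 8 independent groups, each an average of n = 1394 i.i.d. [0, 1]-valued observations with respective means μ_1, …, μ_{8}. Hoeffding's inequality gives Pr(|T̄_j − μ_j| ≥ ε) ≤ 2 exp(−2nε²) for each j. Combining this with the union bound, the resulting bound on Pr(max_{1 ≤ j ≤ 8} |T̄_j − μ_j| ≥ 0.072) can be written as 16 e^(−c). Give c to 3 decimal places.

Union bound over the 8 events: Pr(max_{1 ≤ j ≤ 8} |T̄_j − μ_j| ≥ 0.072) ≤ 8·2·exp(−2nε²) = 16 exp(−2·1394·0.072²).
So c = 2·1394·0.072² = 14.4530.

14.453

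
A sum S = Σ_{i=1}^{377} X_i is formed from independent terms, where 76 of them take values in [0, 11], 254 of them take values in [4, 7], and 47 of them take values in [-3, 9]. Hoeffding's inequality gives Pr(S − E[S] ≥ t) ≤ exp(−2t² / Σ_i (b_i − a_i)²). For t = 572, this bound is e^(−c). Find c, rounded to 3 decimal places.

35.856

Σ(b_i − a_i)² = 76·11² + 254·3² + 47·12² = 18250.
c = 2t² / 18250 = 2·572² / 18250 = 35.8558.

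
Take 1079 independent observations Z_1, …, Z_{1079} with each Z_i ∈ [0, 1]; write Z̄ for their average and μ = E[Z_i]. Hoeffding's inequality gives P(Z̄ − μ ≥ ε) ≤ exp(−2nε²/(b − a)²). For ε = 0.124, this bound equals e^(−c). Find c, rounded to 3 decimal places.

33.181

c = 2nε²/(b − a)² = 2·1079·0.124² / 1² = 33.1814.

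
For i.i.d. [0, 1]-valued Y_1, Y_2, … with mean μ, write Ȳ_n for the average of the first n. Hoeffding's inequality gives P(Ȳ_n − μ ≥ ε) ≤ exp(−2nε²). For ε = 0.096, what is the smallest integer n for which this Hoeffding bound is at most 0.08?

Require exp(−2nε²) ≤ 0.08, i.e. 2nε² ≥ ln(1/0.08) = 2.525729.
So n ≥ 2.525729 / (2·0.096²) = 137.030.
The smallest integer n is 138.

138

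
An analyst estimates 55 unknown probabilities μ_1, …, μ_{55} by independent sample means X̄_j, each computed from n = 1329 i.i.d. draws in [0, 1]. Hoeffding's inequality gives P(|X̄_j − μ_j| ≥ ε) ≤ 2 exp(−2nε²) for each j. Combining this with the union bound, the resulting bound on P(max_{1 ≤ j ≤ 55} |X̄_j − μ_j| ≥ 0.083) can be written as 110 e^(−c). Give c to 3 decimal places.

Union bound over the 55 events: P(max_{1 ≤ j ≤ 55} |X̄_j − μ_j| ≥ 0.083) ≤ 55·2·exp(−2nε²) = 110 exp(−2·1329·0.083²).
So c = 2·1329·0.083² = 18.3110.

18.311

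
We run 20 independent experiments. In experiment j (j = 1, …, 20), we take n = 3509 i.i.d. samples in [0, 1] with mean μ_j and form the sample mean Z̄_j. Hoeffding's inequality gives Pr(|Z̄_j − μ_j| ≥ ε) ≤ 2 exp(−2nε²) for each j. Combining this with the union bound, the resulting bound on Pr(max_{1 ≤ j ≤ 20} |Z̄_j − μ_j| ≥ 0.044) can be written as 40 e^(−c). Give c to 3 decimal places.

Union bound over the 20 events: Pr(max_{1 ≤ j ≤ 20} |Z̄_j − μ_j| ≥ 0.044) ≤ 20·2·exp(−2nε²) = 40 exp(−2·3509·0.044²).
So c = 2·3509·0.044² = 13.5868.

13.587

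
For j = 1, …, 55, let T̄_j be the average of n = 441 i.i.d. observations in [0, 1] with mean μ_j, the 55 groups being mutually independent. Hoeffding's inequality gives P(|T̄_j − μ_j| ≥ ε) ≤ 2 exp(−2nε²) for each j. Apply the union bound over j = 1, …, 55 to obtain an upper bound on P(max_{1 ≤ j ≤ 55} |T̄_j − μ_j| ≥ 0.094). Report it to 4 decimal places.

0.0454

Per-experiment Hoeffding bound: 2·exp(−2·441·0.094²) = 2·exp(−7.79335) = 0.00082494.
Union bound over 55 events: 55·0.00082494 = 0.04537.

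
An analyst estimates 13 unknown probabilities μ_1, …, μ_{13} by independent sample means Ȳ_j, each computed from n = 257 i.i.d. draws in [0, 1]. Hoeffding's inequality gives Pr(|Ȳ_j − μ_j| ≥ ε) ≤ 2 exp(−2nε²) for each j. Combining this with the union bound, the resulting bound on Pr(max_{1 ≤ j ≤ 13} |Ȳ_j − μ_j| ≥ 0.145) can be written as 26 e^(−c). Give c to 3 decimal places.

10.807

Union bound over the 13 events: Pr(max_{1 ≤ j ≤ 13} |Ȳ_j − μ_j| ≥ 0.145) ≤ 13·2·exp(−2nε²) = 26 exp(−2·257·0.145²).
So c = 2·257·0.145² = 10.8069.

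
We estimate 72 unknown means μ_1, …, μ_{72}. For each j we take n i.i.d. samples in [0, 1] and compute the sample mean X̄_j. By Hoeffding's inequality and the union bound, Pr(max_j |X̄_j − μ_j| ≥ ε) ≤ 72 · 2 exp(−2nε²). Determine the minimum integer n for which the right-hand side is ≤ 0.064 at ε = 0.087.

Need 2·72·exp(−2nε²) ≤ 0.064, i.e. exp(−2nε²) ≤ 0.064/144.
So 2nε² ≥ ln(144/0.064) = 7.718685.
Hence n ≥ 7.718685/(2·0.087²) = 509.888.
The smallest integer n is 510.

510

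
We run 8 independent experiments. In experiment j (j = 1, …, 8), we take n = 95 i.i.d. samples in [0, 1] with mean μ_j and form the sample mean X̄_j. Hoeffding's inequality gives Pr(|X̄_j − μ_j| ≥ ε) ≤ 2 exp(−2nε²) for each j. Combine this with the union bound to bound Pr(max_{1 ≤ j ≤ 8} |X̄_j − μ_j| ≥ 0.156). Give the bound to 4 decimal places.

Per-experiment Hoeffding bound: 2·exp(−2·95·0.156²) = 2·exp(−4.62384) = 0.01963.
Union bound over 8 events: 8·0.01963 = 0.15704.

0.1570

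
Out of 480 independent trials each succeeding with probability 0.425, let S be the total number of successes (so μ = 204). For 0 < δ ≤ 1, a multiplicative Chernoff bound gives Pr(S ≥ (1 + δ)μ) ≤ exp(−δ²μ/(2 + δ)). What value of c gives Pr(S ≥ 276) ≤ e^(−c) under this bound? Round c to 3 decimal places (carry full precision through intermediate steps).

Write 276 = (1 + δ)μ, so δ = 276/204 − 1 = 0.3529412…
Then the exponent is δ²μ/(2 + δ) = (276 − μ)² / (μ·(2 + δ)) = 10.800000.

10.800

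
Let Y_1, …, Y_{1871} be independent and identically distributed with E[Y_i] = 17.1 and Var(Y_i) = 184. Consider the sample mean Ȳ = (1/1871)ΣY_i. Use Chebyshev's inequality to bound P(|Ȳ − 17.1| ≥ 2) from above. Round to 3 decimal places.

0.025

Var(Ȳ) = Var(Y_i)/n = 184/1871 = 0.098343.
Chebyshev: P(|Ȳ − 17.1| ≥ 2) ≤ Var(Ȳ)/(2)² = 184/(1871·2²) = 0.0246.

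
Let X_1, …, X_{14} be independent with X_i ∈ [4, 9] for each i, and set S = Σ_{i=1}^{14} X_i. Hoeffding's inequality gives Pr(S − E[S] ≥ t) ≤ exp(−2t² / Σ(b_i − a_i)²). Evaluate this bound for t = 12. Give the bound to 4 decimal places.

0.4392

Σ(b_i − a_i)² = 14·(5)² = 350.
Exponent = 2·12²/350 = 0.8229.
Bound = exp(−0.8229) = 0.43918.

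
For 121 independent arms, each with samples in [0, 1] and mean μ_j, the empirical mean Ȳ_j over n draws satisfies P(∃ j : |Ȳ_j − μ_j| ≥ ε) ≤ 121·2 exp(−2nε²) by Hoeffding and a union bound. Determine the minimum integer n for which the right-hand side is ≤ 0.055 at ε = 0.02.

10487

Need 2·121·exp(−2nε²) ≤ 0.055, i.e. exp(−2nε²) ≤ 0.055/242.
So 2nε² ≥ ln(242/0.055) = 8.389360.
Hence n ≥ 8.389360/(2·0.02²) = 10486.700.
The smallest integer n is 10487.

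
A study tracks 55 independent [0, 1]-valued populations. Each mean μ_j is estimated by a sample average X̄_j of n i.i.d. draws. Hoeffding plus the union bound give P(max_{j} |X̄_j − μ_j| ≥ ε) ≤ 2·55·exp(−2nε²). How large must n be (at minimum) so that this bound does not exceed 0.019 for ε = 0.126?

Need 2·55·exp(−2nε²) ≤ 0.019, i.e. exp(−2nε²) ≤ 0.019/110.
So 2nε² ≥ ln(110/0.019) = 8.663797.
Hence n ≥ 8.663797/(2·0.126²) = 272.858.
The smallest integer n is 273.

273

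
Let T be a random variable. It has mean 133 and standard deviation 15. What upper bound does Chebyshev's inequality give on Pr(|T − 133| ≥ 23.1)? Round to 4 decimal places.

Chebyshev: Pr(|T − μ| ≥ t) ≤ Var(T)/t².
Var(T) = σ² = 15² = 225.
Bound = 225 / 533.61 = 0.4217.

0.4217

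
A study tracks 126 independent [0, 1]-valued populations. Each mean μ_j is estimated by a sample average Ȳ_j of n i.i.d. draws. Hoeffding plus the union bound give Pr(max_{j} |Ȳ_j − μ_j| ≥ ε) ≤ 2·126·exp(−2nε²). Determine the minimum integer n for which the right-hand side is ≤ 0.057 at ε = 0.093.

486

Need 2·126·exp(−2nε²) ≤ 0.057, i.e. exp(−2nε²) ≤ 0.057/252.
So 2nε² ≥ ln(252/0.057) = 8.394133.
Hence n ≥ 8.394133/(2·0.093²) = 485.266.
The smallest integer n is 486.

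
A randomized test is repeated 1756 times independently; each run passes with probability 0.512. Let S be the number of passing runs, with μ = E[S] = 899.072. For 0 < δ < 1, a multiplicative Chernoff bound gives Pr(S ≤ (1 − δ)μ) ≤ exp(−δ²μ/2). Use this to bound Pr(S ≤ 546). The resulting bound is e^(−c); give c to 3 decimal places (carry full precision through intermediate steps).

69.327

Write 546 = (1 − δ)μ, so δ = 1 − 546/899.072 = 0.3927071…
Then the exponent is δ²μ/2 = (μ − 546)²/(2μ) = 69.326949.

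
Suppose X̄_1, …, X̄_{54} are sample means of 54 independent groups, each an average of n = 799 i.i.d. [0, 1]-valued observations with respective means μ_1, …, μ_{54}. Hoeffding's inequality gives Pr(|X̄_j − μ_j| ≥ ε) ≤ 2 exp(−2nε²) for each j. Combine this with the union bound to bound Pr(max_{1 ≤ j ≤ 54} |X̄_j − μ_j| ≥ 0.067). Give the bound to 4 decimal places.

Per-experiment Hoeffding bound: 2·exp(−2·799·0.067²) = 2·exp(−7.17342) = 0.0015334.
Union bound over 54 events: 54·0.0015334 = 0.08280.

0.0828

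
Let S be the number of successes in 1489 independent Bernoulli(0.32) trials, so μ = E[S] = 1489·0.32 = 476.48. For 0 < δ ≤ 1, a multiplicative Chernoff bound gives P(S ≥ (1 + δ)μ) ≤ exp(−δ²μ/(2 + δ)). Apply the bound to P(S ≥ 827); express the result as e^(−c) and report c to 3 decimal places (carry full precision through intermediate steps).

94.259

Write 827 = (1 + δ)μ, so δ = 827/476.48 − 1 = 0.7356447…
Then the exponent is δ²μ/(2 + δ) = (827 − μ)² / (μ·(2 + δ)) = 94.258654.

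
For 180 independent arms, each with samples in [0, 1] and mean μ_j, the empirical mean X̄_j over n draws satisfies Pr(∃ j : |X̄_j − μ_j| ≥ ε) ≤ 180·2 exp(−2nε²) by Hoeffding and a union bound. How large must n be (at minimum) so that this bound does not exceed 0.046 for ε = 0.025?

7173

Need 2·180·exp(−2nε²) ≤ 0.046, i.e. exp(−2nε²) ≤ 0.046/360.
So 2nε² ≥ ln(360/0.046) = 8.965218.
Hence n ≥ 8.965218/(2·0.025²) = 7172.174.
The smallest integer n is 7173.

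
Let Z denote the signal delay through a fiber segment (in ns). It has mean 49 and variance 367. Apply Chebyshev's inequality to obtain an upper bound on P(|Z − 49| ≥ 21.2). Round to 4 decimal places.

0.8166

Chebyshev: P(|Z − μ| ≥ t) ≤ Var(Z)/t².
Bound = 367 / 449.44 = 0.8166.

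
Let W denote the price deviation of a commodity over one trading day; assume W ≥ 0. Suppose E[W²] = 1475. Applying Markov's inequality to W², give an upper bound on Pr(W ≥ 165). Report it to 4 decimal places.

0.0542

Since W ≥ 0, the event {W ≥ 165} is the same as {W² ≥ 27225}.
Markov's inequality applied to W² gives Pr(W² ≥ 27225) ≤ E[W²]/27225 = 1475/27225 = 0.0542.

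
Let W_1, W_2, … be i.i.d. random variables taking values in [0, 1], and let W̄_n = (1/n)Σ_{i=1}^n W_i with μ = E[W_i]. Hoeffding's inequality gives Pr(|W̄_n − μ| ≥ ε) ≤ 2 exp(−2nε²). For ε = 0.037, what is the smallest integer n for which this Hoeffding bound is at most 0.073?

Require 2·exp(−2nε²) ≤ 0.073, i.e. 2nε² ≥ ln(2/0.073) = 3.310443.
So n ≥ 3.310443 / (2·0.037²) = 1209.073.
The smallest integer n is 1210.

1210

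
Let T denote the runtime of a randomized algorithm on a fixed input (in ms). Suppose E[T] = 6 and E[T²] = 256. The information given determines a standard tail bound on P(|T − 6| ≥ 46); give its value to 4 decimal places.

The first two moments determine the variance, so Chebyshev's inequality is the sharpest standard bound available.
Var(T) = E[T²] − (E[T])² = 256 − 36 = 220.
Chebyshev's inequality: P(|T − μ| ≥ t) ≤ Var(T)/t² = 220/2116 = 0.1040.

0.1040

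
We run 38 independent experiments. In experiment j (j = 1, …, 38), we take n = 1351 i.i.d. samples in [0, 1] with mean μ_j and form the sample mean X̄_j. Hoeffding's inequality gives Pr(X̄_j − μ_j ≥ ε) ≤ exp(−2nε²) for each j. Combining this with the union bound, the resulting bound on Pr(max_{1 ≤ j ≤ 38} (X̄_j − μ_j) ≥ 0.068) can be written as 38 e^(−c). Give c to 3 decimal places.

Union bound over the 38 events: Pr(max_{1 ≤ j ≤ 38} (X̄_j − μ_j) ≥ 0.068) ≤ 38·exp(−2nε²) = 38 exp(−2·1351·0.068²).
So c = 2·1351·0.068² = 12.4940.

12.494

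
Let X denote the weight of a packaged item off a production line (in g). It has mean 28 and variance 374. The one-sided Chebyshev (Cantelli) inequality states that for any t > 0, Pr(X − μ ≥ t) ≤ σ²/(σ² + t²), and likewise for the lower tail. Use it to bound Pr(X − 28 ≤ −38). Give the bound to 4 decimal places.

0.2057

Here σ² = 374 and t = 38, so σ² + t² = 1818.
Cantelli's bound: 374/1818 = 0.2057.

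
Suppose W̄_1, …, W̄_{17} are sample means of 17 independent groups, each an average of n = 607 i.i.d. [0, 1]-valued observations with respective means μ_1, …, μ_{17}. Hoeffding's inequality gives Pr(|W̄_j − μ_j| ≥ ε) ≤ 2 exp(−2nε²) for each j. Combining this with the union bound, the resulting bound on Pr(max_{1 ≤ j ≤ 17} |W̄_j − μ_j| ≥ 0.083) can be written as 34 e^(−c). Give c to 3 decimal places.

8.363

Union bound over the 17 events: Pr(max_{1 ≤ j ≤ 17} |W̄_j − μ_j| ≥ 0.083) ≤ 17·2·exp(−2nε²) = 34 exp(−2·607·0.083²).
So c = 2·607·0.083² = 8.3632.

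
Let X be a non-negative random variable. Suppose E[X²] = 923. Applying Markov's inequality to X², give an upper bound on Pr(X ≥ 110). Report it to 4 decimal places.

0.0763

Since X ≥ 0, the event {X ≥ 110} is the same as {X² ≥ 12100}.
Markov's inequality applied to X² gives Pr(X² ≥ 12100) ≤ E[X²]/12100 = 923/12100 = 0.0763.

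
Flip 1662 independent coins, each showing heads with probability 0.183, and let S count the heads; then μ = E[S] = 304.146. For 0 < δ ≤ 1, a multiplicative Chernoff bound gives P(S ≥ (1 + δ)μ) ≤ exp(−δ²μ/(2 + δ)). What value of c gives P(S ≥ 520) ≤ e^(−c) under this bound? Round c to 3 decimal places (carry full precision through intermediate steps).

56.535

Write 520 = (1 + δ)μ, so δ = 520/304.146 − 1 = 0.7097052…
Then the exponent is δ²μ/(2 + δ) = (520 − μ)² / (μ·(2 + δ)) = 56.534824.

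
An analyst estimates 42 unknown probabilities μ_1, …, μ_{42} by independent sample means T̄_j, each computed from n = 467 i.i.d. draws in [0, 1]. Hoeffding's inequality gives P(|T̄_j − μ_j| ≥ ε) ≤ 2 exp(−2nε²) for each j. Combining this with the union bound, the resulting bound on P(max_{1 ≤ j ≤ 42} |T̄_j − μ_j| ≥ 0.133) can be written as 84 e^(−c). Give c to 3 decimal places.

Union bound over the 42 events: P(max_{1 ≤ j ≤ 42} |T̄_j − μ_j| ≥ 0.133) ≤ 42·2·exp(−2nε²) = 84 exp(−2·467·0.133²).
So c = 2·467·0.133² = 16.5215.

16.522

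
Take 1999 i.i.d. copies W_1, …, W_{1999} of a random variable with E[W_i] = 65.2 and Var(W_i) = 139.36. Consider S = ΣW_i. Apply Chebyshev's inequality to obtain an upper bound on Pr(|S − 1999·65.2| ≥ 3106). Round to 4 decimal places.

Var(S) = n·Var(W_i) = 1999·139.36 = 278580.64.
Chebyshev: Pr(|S − 1999·65.2| ≥ 3106) ≤ Var(S)/3106² = 278580.64/9647236 = 0.0289.

0.0289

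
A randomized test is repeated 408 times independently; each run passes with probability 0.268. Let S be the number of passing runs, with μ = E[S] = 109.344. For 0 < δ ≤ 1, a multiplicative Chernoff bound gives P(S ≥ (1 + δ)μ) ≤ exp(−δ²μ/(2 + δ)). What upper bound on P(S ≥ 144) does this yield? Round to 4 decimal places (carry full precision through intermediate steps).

Write 144 = (1 + δ)μ, so δ = 144/109.344 − 1 = 0.3169447…
Then the exponent is δ²μ/(2 + δ) = (144 − μ)² / (μ·(2 + δ)) = 4.740741.
Bound = exp(−4.740741) = 0.00873.

0.0087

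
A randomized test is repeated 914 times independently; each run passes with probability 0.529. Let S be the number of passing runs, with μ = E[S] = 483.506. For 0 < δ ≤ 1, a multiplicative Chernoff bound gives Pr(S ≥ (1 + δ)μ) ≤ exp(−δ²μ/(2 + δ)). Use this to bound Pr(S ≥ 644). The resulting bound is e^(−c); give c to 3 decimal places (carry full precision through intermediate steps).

Write 644 = (1 + δ)μ, so δ = 644/483.506 − 1 = 0.331938…
Then the exponent is δ²μ/(2 + δ) = (644 − μ)² / (μ·(2 + δ)) = 22.845399.

22.845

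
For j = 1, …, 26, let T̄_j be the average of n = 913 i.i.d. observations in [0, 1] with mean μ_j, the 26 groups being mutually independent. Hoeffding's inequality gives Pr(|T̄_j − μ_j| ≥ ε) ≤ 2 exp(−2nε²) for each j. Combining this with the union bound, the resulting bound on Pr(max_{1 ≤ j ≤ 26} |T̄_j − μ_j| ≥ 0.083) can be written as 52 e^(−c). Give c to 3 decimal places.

Union bound over the 26 events: Pr(max_{1 ≤ j ≤ 26} |T̄_j − μ_j| ≥ 0.083) ≤ 26·2·exp(−2nε²) = 52 exp(−2·913·0.083²).
So c = 2·913·0.083² = 12.5793.

12.579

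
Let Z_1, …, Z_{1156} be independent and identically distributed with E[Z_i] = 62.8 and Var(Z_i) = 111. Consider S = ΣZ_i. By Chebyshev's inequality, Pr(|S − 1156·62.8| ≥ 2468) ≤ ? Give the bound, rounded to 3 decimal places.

Var(S) = n·Var(Z_i) = 1156·111 = 128316.
Chebyshev: Pr(|S − 1156·62.8| ≥ 2468) ≤ Var(S)/2468² = 128316/6091024 = 0.0211.

0.021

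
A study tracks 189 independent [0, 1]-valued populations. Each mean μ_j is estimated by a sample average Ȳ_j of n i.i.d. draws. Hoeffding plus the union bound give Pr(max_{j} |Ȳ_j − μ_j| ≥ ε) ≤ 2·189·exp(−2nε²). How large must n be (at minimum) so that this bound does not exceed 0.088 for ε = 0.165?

Need 2·189·exp(−2nε²) ≤ 0.088, i.e. exp(−2nε²) ≤ 0.088/378.
So 2nε² ≥ ln(378/0.088) = 8.365313.
Hence n ≥ 8.365313/(2·0.165²) = 153.633.
The smallest integer n is 154.

154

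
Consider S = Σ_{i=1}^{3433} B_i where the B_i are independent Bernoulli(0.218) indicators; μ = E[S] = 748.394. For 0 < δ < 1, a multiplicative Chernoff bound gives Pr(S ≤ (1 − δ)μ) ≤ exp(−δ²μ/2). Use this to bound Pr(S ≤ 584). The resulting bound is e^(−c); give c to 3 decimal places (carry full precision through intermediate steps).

18.056

Write 584 = (1 − δ)μ, so δ = 1 − 584/748.394 = 0.2196624…
Then the exponent is δ²μ/2 = (μ − 584)²/(2μ) = 18.055588.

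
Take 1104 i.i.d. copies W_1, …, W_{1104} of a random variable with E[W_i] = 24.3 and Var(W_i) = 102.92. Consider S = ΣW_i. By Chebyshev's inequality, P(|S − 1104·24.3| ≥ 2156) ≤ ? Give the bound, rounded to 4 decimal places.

0.0244

Var(S) = n·Var(W_i) = 1104·102.92 = 113623.68.
Chebyshev: P(|S − 1104·24.3| ≥ 2156) ≤ Var(S)/2156² = 113623.68/4648336 = 0.0244.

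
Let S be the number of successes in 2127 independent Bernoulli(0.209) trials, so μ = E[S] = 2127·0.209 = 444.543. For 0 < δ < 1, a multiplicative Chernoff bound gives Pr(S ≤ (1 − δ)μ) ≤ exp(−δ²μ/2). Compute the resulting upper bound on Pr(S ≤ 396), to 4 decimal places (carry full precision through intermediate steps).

0.0706

Write 396 = (1 − δ)μ, so δ = 1 − 396/444.543 = 0.1091975…
Then the exponent is δ²μ/2 = (μ − 396)²/(2μ) = 2.650388.
Bound = exp(−2.650388) = 0.07062.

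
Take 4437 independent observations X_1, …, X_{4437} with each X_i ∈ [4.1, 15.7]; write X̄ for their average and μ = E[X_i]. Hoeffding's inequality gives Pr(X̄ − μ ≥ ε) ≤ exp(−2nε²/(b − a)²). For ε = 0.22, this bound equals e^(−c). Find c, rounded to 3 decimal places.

3.192

c = 2nε²/(b − a)² = 2·4437·0.22² / 11.6² = 3.1919.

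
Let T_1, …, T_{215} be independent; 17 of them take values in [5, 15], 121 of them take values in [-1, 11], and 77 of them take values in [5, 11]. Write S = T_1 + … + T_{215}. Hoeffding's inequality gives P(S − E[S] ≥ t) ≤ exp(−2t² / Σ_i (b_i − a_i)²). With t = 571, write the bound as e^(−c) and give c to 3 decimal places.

29.781

Σ(b_i − a_i)² = 17·10² + 121·12² + 77·6² = 21896.
c = 2t² / 21896 = 2·571² / 21896 = 29.7809.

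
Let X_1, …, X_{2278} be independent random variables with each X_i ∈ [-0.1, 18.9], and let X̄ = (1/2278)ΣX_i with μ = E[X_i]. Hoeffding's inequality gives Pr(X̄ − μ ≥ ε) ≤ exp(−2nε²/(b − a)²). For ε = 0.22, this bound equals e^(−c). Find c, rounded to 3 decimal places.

c = 2nε²/(b − a)² = 2·2278·0.22² / 19² = 0.6108.

0.611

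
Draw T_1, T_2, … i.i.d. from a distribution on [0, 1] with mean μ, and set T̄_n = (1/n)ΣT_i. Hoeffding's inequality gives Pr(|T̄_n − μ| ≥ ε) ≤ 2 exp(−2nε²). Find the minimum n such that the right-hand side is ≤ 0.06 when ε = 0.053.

625

Require 2·exp(−2nε²) ≤ 0.06, i.e. 2nε² ≥ ln(2/0.06) = 3.506558.
So n ≥ 3.506558 / (2·0.053²) = 624.165.
The smallest integer n is 625.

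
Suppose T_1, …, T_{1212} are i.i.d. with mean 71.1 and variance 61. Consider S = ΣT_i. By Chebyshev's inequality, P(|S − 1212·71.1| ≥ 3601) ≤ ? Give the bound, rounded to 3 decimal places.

Var(S) = n·Var(T_i) = 1212·61 = 73932.
Chebyshev: P(|S − 1212·71.1| ≥ 3601) ≤ Var(S)/3601² = 73932/12967201 = 0.0057.

0.006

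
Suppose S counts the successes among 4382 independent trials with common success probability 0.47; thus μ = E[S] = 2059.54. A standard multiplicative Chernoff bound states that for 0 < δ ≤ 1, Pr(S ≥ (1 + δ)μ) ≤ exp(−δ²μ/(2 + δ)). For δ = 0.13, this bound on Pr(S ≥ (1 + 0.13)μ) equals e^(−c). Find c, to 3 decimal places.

16.341

c = δ²μ/(2 + δ) = 0.13²·2059.54/(2 + 0.13) = 16.3410.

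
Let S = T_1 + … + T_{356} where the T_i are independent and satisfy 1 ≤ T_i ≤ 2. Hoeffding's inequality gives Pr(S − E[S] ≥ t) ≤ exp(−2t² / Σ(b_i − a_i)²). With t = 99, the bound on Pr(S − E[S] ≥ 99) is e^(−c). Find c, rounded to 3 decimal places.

55.062

Σ(b_i − a_i)² = 356·(1)² = 356.
c = 2t²/356 = 2·99²/356 = 55.0618.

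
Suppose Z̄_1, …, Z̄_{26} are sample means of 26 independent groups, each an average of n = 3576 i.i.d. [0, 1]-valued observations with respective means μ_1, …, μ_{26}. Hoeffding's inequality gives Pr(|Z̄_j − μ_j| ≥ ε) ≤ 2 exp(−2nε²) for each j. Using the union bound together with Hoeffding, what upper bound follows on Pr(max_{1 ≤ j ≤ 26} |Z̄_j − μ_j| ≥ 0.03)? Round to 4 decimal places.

Per-experiment Hoeffding bound: 2·exp(−2·3576·0.03²) = 2·exp(−6.43680) = 0.003203.
Union bound over 26 events: 26·0.003203 = 0.08328.

0.0833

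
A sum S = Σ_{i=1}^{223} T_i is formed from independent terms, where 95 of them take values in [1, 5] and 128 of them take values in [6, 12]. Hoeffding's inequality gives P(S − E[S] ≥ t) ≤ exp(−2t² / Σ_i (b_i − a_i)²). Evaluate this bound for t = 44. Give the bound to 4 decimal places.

Σ(b_i − a_i)² = 95·4² + 128·6² = 6128.
Exponent = 2·44² / 6128 = 0.63185.
Bound = exp(−0.63185) = 0.53161.

0.5316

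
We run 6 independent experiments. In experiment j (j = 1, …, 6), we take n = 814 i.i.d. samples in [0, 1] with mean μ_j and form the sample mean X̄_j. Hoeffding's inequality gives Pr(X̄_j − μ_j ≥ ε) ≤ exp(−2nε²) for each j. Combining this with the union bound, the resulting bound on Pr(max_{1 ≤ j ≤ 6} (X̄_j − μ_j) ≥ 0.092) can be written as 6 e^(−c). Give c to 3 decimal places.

13.779

Union bound over the 6 events: Pr(max_{1 ≤ j ≤ 6} (X̄_j − μ_j) ≥ 0.092) ≤ 6·exp(−2nε²) = 6 exp(−2·814·0.092²).
So c = 2·814·0.092² = 13.7794.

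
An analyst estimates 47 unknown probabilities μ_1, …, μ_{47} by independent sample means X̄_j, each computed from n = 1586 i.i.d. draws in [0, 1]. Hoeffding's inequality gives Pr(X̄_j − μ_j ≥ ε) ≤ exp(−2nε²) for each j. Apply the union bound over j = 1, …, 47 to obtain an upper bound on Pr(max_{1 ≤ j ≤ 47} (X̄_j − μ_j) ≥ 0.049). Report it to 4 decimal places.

0.0231

Per-experiment Hoeffding bound: exp(−2·1586·0.049²) = exp(−7.61597) = 0.00049252.
Union bound over 47 events: 47·0.00049252 = 0.02315.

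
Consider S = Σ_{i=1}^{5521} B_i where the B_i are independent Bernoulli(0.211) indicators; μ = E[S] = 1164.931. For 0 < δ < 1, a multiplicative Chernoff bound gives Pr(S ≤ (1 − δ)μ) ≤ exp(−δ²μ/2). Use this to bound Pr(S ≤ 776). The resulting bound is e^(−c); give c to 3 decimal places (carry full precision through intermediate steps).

64.925

Write 776 = (1 − δ)μ, so δ = 1 − 776/1164.931 = 0.3338661…
Then the exponent is δ²μ/2 = (μ − 776)²/(2μ) = 64.925443.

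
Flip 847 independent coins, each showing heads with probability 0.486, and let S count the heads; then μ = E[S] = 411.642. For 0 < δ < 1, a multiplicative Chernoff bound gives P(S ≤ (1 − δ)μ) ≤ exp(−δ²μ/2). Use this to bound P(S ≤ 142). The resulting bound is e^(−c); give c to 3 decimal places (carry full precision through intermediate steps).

88.313

Write 142 = (1 − δ)μ, so δ = 1 − 142/411.642 = 0.6550401…
Then the exponent is δ²μ/2 = (μ − 142)²/(2μ) = 88.313156.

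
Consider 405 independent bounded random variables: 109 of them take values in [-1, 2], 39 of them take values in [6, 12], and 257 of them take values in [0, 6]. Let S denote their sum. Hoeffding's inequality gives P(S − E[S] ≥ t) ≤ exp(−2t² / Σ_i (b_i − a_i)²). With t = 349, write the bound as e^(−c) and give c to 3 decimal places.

20.933

Σ(b_i − a_i)² = 109·3² + 39·6² + 257·6² = 11637.
c = 2t² / 11637 = 2·349² / 11637 = 20.9334.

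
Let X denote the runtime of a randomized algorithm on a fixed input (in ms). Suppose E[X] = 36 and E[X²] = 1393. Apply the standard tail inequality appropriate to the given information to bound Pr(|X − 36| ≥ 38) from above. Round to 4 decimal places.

0.0672

The first two moments determine the variance, so Chebyshev's inequality is the sharpest standard bound available.
Var(X) = E[X²] − (E[X])² = 1393 − 1296 = 97.
Chebyshev's inequality: Pr(|X − μ| ≥ t) ≤ Var(X)/t² = 97/1444 = 0.0672.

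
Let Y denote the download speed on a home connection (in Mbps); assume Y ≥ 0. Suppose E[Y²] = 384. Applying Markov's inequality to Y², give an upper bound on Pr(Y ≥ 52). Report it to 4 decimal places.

Since Y ≥ 0, the event {Y ≥ 52} is the same as {Y² ≥ 2704}.
Markov's inequality applied to Y² gives Pr(Y² ≥ 2704) ≤ E[Y²]/2704 = 384/2704 = 0.1420.

0.1420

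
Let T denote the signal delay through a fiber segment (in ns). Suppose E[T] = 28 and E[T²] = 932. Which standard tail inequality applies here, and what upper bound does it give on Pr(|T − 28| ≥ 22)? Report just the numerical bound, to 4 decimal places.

0.3058

The first two moments determine the variance, so Chebyshev's inequality is the sharpest standard bound available.
Var(T) = E[T²] − (E[T])² = 932 − 784 = 148.
Chebyshev's inequality: Pr(|T − μ| ≥ t) ≤ Var(T)/t² = 148/484 = 0.3058.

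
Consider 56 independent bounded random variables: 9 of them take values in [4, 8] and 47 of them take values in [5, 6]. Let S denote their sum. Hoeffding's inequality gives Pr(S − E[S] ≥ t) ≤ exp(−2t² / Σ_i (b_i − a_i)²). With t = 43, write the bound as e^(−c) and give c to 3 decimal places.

19.361

Σ(b_i − a_i)² = 9·4² + 47·1² = 191.
c = 2t² / 191 = 2·43² / 191 = 19.3613.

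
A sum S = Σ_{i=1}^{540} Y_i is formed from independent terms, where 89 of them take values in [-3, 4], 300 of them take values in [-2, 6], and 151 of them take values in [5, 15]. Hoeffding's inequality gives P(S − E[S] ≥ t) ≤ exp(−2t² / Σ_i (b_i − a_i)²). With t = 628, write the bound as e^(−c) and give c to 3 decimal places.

20.402

Σ(b_i − a_i)² = 89·7² + 300·8² + 151·10² = 38661.
c = 2t² / 38661 = 2·628² / 38661 = 20.4022.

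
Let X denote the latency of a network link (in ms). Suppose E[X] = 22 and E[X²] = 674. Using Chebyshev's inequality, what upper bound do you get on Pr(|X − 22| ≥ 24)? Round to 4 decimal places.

0.3299

Var(X) = E[X²] − (E[X])² = 674 − 484 = 190.
Chebyshev's inequality: Pr(|X − μ| ≥ t) ≤ Var(X)/t² = 190/576 = 0.3299.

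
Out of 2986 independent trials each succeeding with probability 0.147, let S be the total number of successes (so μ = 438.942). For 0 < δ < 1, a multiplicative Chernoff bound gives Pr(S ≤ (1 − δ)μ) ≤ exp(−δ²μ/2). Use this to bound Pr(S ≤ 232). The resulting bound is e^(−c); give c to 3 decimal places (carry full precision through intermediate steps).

48.782

Write 232 = (1 − δ)μ, so δ = 1 − 232/438.942 = 0.4714564…
Then the exponent is δ²μ/2 = (μ − 232)²/(2μ) = 48.782062.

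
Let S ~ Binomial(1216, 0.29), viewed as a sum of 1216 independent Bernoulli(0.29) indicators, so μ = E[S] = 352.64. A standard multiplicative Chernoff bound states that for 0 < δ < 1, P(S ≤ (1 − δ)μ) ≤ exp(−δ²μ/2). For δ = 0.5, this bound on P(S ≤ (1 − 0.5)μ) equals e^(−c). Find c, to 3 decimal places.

c = δ²μ/2 = 0.5²·352.64/2 = 44.0800.

44.080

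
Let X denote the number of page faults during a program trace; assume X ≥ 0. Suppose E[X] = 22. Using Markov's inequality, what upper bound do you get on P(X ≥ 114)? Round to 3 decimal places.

0.193

Markov's inequality: for a non-negative random variable, P(X ≥ a) ≤ E[X]/a.
Here E[X] = 22 and a = 114, so the bound is 22/114 = 0.1930.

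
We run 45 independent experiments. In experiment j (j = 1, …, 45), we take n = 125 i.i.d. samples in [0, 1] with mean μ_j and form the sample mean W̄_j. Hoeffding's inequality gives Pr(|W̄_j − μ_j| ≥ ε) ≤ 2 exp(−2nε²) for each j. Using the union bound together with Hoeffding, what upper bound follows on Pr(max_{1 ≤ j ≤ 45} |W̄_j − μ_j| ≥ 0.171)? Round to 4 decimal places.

0.0602

Per-experiment Hoeffding bound: 2·exp(−2·125·0.171²) = 2·exp(−7.31025) = 0.0013373.
Union bound over 45 events: 45·0.0013373 = 0.06018.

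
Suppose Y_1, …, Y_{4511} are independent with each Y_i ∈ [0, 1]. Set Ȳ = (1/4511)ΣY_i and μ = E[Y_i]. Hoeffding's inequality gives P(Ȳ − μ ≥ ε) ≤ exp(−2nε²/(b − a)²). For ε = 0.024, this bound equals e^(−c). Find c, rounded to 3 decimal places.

5.197

c = 2nε²/(b − a)² = 2·4511·0.024² / 1² = 5.1967.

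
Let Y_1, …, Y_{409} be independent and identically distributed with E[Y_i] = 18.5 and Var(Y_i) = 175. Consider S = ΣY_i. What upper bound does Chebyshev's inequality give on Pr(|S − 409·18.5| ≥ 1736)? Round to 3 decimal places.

0.024

Var(S) = n·Var(Y_i) = 409·175 = 71575.
Chebyshev: Pr(|S − 409·18.5| ≥ 1736) ≤ Var(S)/1736² = 71575/3013696 = 0.0237.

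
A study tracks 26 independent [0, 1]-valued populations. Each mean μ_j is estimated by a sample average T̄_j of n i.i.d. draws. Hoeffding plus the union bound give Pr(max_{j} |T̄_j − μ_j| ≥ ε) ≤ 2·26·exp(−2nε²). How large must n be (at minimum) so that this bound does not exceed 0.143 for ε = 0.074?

Need 2·26·exp(−2nε²) ≤ 0.143, i.e. exp(−2nε²) ≤ 0.143/52.
So 2nε² ≥ ln(52/0.143) = 5.896154.
Hence n ≥ 5.896154/(2·0.074²) = 538.363.
The smallest integer n is 539.

539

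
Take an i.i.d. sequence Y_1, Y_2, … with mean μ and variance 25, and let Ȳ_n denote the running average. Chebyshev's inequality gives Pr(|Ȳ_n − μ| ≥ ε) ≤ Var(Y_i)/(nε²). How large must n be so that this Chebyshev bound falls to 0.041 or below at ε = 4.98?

Require 25/(n·4.98²) ≤ 0.041, i.e. n ≥ 25/(0.041·4.98²) = 24.587.
The smallest integer n is 25.

25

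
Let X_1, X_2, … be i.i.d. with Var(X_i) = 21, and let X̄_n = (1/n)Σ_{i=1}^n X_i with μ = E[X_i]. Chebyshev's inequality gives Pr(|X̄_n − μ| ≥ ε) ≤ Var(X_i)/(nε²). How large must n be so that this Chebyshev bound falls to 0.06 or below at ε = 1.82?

106

Require 21/(n·1.82²) ≤ 0.06, i.e. n ≥ 21/(0.06·1.82²) = 105.664.
The smallest integer n is 106.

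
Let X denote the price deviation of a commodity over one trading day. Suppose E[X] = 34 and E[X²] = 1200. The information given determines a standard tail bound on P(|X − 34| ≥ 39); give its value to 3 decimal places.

0.029

The first two moments determine the variance, so Chebyshev's inequality is the sharpest standard bound available.
Var(X) = E[X²] − (E[X])² = 1200 − 1156 = 44.
Chebyshev's inequality: P(|X − μ| ≥ t) ≤ Var(X)/t² = 44/1521 = 0.0289.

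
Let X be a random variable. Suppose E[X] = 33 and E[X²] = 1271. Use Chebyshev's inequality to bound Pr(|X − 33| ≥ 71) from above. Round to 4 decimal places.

Var(X) = E[X²] − (E[X])² = 1271 − 1089 = 182.
Chebyshev's inequality: Pr(|X − μ| ≥ t) ≤ Var(X)/t² = 182/5041 = 0.0361.

0.0361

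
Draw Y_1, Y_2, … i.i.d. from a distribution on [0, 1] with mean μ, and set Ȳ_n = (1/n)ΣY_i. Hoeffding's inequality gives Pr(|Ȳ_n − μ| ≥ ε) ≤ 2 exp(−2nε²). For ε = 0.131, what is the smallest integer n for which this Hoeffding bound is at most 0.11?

85

Require 2·exp(−2nε²) ≤ 0.11, i.e. 2nε² ≥ ln(2/0.11) = 2.900422.
So n ≥ 2.900422 / (2·0.131²) = 84.506.
The smallest integer n is 85.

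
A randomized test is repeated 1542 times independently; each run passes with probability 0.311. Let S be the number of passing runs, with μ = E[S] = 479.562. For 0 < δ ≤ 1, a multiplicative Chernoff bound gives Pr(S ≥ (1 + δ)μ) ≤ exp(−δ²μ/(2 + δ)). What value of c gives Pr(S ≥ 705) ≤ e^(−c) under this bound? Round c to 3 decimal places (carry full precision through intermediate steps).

Write 705 = (1 + δ)μ, so δ = 705/479.562 − 1 = 0.4700915…
Then the exponent is δ²μ/(2 + δ) = (705 − μ)² / (μ·(2 + δ)) = 42.903868.

42.904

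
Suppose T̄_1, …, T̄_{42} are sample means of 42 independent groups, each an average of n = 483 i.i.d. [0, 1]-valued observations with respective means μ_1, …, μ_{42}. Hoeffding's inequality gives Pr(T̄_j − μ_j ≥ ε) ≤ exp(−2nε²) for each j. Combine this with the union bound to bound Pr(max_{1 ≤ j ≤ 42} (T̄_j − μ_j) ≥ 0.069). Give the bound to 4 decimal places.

0.4225

Per-experiment Hoeffding bound: exp(−2·483·0.069²) = exp(−4.59913) = 0.010061.
Union bound over 42 events: 42·0.010061 = 0.42255.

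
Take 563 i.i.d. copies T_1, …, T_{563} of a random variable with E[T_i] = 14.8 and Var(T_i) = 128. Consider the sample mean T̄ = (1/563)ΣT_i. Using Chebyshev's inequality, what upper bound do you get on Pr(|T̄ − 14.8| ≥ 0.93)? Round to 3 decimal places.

0.263

Var(T̄) = Var(T_i)/n = 128/563 = 0.22735.
Chebyshev: Pr(|T̄ − 14.8| ≥ 0.93) ≤ Var(T̄)/(0.93)² = 128/(563·0.93²) = 0.2629.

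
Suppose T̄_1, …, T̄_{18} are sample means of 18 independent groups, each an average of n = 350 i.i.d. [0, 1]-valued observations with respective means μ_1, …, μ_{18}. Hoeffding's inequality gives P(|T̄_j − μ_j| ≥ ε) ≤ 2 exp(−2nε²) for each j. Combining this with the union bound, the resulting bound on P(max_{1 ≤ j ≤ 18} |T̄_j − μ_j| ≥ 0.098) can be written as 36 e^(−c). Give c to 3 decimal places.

Union bound over the 18 events: P(max_{1 ≤ j ≤ 18} |T̄_j − μ_j| ≥ 0.098) ≤ 18·2·exp(−2nε²) = 36 exp(−2·350·0.098²).
So c = 2·350·0.098² = 6.7228.

6.723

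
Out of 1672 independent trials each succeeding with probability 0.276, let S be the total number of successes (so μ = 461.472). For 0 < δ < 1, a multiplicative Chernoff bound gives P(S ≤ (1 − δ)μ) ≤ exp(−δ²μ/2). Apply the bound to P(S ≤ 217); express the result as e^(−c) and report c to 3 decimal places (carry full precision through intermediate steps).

Write 217 = (1 − δ)μ, so δ = 1 − 217/461.472 = 0.5297656…
Then the exponent is δ²μ/2 = (μ − 217)²/(2μ) = 64.756430.

64.756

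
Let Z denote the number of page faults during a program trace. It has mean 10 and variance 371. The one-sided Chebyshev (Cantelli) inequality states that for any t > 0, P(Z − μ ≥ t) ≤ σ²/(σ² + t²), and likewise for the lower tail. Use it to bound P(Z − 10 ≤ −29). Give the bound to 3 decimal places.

Here σ² = 371 and t = 29, so σ² + t² = 1212.
Cantelli's bound: 371/1212 = 0.3061.

0.306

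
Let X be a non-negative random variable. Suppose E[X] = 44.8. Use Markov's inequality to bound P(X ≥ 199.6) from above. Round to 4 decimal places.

0.2244

Markov's inequality: for a non-negative random variable, P(X ≥ a) ≤ E[X]/a.
Here E[X] = 44.8 and a = 199.6, so the bound is 44.8/199.6 = 0.2244.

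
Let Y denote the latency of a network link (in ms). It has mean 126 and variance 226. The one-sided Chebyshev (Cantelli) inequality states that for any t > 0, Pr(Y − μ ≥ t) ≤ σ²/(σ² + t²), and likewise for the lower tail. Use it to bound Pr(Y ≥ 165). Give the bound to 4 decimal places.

Here σ² = 226 and t = 39, so σ² + t² = 1747.
Cantelli's bound: 226/1747 = 0.1294.

0.1294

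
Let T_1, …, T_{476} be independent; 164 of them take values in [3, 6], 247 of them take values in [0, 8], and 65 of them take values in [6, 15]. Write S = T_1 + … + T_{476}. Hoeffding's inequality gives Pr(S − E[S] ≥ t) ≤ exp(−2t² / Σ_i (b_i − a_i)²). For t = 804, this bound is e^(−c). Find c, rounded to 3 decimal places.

Σ(b_i − a_i)² = 164·3² + 247·8² + 65·9² = 22549.
c = 2t² / 22549 = 2·804² / 22549 = 57.3343.

57.334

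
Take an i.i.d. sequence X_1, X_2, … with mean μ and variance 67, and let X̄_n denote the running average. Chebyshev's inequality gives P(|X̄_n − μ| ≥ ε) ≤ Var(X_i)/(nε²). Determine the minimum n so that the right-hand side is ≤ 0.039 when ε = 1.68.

609

Require 67/(n·1.68²) ≤ 0.039, i.e. n ≥ 67/(0.039·1.68²) = 608.684.
The smallest integer n is 609.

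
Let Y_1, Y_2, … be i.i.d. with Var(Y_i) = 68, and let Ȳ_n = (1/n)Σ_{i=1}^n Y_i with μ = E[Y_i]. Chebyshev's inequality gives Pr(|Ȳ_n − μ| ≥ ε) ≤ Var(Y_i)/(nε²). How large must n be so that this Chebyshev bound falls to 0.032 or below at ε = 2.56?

Require 68/(n·2.56²) ≤ 0.032, i.e. n ≥ 68/(0.032·2.56²) = 324.249.
The smallest integer n is 325.

325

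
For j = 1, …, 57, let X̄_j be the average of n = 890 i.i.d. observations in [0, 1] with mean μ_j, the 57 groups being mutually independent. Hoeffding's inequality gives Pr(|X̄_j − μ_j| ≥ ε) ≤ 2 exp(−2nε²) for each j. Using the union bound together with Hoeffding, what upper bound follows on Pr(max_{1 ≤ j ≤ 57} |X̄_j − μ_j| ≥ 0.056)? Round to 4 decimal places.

Per-experiment Hoeffding bound: 2·exp(−2·890·0.056²) = 2·exp(−5.58208) = 0.0075295.
Union bound over 57 events: 57·0.0075295 = 0.42918.

0.4292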